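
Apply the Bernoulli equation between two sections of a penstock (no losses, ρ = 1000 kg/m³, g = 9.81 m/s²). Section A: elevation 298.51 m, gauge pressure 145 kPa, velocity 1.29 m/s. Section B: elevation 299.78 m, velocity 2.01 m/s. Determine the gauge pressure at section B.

P₂ ≈ 131 kPa

Pressure head at A: ψ₁ = P₁/(ρg) = 145×1000 / (1000 × 9.81) = 14.78 m.
Velocity heads: v₁²/2g = 1.29²/19.62 = 0.085 m; v₂²/2g = 2.01²/19.62 = 0.206 m.
Total head H = z₁ + ψ₁ + v₁²/2g = 298.51 + 14.78 + 0.085 = 313.37 m.
ψ₂ = H − z₂ − v₂²/2g = 313.37 − 299.78 − 0.206 = 13.38 m.
P₂ = ρgψ₂ = 1000 × 9.81 × 13.38 ≈ 131 kPa.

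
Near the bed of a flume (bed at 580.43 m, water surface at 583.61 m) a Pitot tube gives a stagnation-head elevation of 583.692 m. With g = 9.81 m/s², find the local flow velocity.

Near the bed, under hydrostatic conditions, the piezometric head (z + ψ) equals the free-surface elevation, 583.61 m.
Velocity head = total − piezometric = 583.692 − 583.61 = 0.082 m.
v = √(2g·h_v) = √(2 × 9.81 × 0.082) = 1.27 m/s.

v ≈ 1.27 m/s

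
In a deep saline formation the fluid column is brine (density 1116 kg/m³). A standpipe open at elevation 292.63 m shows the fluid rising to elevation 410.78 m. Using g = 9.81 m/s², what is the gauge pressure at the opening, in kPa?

P ≈ 1290 kPa

Pressure head ψ = h − z = 410.78 − 292.63 = 118.15 m.
P = ρgψ = 1116 × 9.81 × 118.15 = 1293501 Pa ≈ 1290 kPa.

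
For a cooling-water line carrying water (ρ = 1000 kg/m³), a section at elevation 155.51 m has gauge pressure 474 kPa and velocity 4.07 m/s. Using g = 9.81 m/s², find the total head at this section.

Pressure head ψ = P/(ρg) = 474×1000 / (1000 × 9.81) = 48.32 m.
Velocity head = v²/(2g) = 4.07² / (2 × 9.81) = 0.844 m.
h = z + ψ + v²/(2g) = 155.51 + 48.32 + 0.844 = 204.67 m.

h ≈ 204.67 m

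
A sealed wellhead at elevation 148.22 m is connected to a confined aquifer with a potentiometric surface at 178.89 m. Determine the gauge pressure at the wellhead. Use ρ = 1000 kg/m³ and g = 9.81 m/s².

P ≈ 301 kPa

Head above the cap: Δh = 178.89 − 148.22 = 30.67 m.
P = ρgΔh = 1000 × 9.81 × 30.67 = 300873 Pa ≈ 301 kPa.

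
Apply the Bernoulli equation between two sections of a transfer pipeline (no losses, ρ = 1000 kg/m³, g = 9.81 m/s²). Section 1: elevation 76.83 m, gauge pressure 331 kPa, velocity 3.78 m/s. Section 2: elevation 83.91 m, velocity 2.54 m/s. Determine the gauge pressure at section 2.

P₂ ≈ 265 kPa

Pressure head at 1: ψ₁ = P₁/(ρg) = 331×1000 / (1000 × 9.81) = 33.74 m.
Velocity heads: v₁²/2g = 3.78²/19.62 = 0.728 m; v₂²/2g = 2.54²/19.62 = 0.329 m.
Total head H = z₁ + ψ₁ + v₁²/2g = 76.83 + 33.74 + 0.728 = 111.30 m.
ψ₂ = H − z₂ − v₂²/2g = 111.30 − 83.91 − 0.329 = 27.06 m.
P₂ = ρgψ₂ = 1000 × 9.81 × 27.06 ≈ 265 kPa.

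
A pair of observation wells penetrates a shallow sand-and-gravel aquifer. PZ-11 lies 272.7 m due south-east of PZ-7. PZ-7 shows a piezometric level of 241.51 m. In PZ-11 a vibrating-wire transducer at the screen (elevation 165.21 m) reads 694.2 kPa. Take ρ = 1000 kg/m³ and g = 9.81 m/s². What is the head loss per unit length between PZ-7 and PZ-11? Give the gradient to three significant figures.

Total head at PZ-7: h = 241.51 m (water level in the piezometer is the total head).
Pressure head at PZ-11: ψ = P/(ρg) = 694.2×1000 / (1000 × 9.81) = 70.76 m.
Total head at PZ-11: h = z + ψ = 165.21 + 70.76 = 235.97 m.
Head difference: h(PZ-7) − h(PZ-11) = 241.51 − 235.97 = 5.54 m.
Hydraulic gradient: i = |Δh| / L = 5.54 / 272.7 = 0.0203.

i ≈ 0.0203 m/m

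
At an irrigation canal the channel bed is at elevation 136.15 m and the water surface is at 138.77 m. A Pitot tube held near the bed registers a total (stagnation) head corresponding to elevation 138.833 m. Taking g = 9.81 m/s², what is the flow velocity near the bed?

Near the bed, under hydrostatic conditions, the piezometric head (z + ψ) equals the free-surface elevation, 138.77 m.
Velocity head = total − piezometric = 138.833 − 138.77 = 0.063 m.
v = √(2g·h_v) = √(2 × 9.81 × 0.063) = 1.11 m/s.

v ≈ 1.11 m/s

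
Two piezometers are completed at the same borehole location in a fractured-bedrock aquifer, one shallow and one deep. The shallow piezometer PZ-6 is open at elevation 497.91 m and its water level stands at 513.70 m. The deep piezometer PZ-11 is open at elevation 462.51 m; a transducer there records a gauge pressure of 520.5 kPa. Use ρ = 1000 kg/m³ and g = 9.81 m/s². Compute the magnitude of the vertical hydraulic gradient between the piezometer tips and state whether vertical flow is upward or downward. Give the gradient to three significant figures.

|i_v| ≈ 0.0528; vertical flow is upward

Total head at PZ-6: h = 513.70 m (water level in the standpipe).
Pressure head at PZ-11: ψ = P/(ρg) = 520.5×1000 / (1000 × 9.81) = 53.06 m.
Total head at PZ-11: h = z + ψ = 462.51 + 53.06 = 515.57 m.
Δh = h(PZ-6) − h(PZ-11) = 513.70 − 515.57 = -1.87 m.
Vertical separation Δz = 497.91 − 462.51 = 35.40 m.
|i_v| = |Δh| / Δz = 1.87 / 35.40 = 0.0528.
Head is higher in the deep piezometer, so vertical flow is upward (discharge condition).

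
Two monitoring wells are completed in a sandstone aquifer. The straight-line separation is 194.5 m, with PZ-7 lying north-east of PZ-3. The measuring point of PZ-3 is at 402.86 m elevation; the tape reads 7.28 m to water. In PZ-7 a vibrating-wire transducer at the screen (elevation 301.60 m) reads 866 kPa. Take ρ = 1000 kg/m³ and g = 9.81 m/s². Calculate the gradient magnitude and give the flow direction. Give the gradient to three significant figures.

Total head at PZ-3: h = 402.86 − 7.28 = 395.58 m.
Pressure head at PZ-7: ψ = P/(ρg) = 866×1000 / (1000 × 9.81) = 88.28 m.
Total head at PZ-7: h = z + ψ = 301.60 + 88.28 = 389.88 m.
Head difference: h(PZ-3) − h(PZ-7) = 395.58 − 389.88 = 5.70 m.
Hydraulic gradient: i = |Δh| / L = 5.70 / 194.5 = 0.0293.
Flow is from higher to lower head: from PZ-3 toward PZ-7, i.e. toward the north-east.

i ≈ 0.0293; groundwater flows toward the north-east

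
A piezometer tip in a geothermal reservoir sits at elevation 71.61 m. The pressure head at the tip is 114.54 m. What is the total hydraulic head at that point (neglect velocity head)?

h = z + ψ = 71.61 + 114.54 = 186.15 m.

h ≈ 186.15 m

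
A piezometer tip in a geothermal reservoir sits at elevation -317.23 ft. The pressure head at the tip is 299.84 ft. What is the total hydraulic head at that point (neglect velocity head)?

h ≈ -17.39 ft

h = z + ψ = -317.23 + 299.84 = -17.39 ft.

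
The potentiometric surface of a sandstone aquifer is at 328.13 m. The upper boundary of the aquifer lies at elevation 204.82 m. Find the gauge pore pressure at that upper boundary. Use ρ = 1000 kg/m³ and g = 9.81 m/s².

Pressure head at the aquifer top: ψ = h − z = 328.13 − 204.82 = 123.31 m.
P = ρgψ = 1000 × 9.81 × 123.31 = 1209671 Pa ≈ 1210 kPa.

P ≈ 1210 kPa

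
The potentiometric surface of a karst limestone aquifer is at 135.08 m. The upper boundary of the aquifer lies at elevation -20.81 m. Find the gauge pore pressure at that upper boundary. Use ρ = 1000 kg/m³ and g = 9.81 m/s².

Pressure head at the aquifer top: ψ = h − z = 135.08 − (-20.81) = 155.89 m.
P = ρgψ = 1000 × 9.81 × 155.89 = 1529281 Pa ≈ 1530 kPa.

P ≈ 1530 kPa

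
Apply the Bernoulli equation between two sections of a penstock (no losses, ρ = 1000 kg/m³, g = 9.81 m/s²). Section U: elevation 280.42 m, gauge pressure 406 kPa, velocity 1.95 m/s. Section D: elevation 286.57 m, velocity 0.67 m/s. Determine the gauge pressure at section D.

P₂ ≈ 347 kPa

Pressure head at U: ψ₁ = P₁/(ρg) = 406×1000 / (1000 × 9.81) = 41.39 m.
Velocity heads: v₁²/2g = 1.95²/19.62 = 0.194 m; v₂²/2g = 0.67²/19.62 = 0.023 m.
Total head H = z₁ + ψ₁ + v₁²/2g = 280.42 + 41.39 + 0.194 = 322.00 m.
ψ₂ = H − z₂ − v₂²/2g = 322.00 − 286.57 − 0.023 = 35.41 m.
P₂ = ρgψ₂ = 1000 × 9.81 × 35.41 ≈ 347 kPa.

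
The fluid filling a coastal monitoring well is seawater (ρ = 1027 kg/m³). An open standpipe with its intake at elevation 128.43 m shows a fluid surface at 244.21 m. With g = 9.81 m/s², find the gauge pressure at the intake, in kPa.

P ≈ 1170 kPa

Pressure head ψ = h − z = 244.21 − 128.43 = 115.78 m.
P = ρgψ = 1027 × 9.81 × 115.78 = 1166468 Pa ≈ 1170 kPa.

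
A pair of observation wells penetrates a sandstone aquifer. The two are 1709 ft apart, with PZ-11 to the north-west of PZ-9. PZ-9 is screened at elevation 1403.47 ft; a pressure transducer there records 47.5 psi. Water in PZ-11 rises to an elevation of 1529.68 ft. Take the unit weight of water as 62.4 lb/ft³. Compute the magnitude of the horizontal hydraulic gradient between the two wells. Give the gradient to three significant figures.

Pressure head at PZ-9: ψ = 144·P/γ = 144 × 47.5 / 62.4 = 109.62 ft.
Total head at PZ-9: h = z + ψ = 1403.47 + 109.62 = 1513.09 ft.
Total head at PZ-11: h = 1529.68 ft (water level in the piezometer is the total head).
Head difference: h(PZ-9) − h(PZ-11) = 1513.09 − 1529.68 = -16.59 ft.
Hydraulic gradient: i = |Δh| / L = 16.59 / 1709 = 0.00971.

i ≈ 0.00971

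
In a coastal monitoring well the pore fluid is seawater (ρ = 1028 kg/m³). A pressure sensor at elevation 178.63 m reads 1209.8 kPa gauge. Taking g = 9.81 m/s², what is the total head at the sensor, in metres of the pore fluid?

h ≈ 298.59 m

ψ = P/(ρg) = 1209.8×1000 / (1028 × 9.81) = 119.96 m.
h = z + ψ = 178.63 + 119.96 = 298.59 m.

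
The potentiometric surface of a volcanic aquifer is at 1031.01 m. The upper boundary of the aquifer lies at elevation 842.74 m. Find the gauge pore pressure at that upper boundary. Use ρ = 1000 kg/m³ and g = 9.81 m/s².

P ≈ 1850 kPa

Pressure head at the aquifer top: ψ = h − z = 1031.01 − 842.74 = 188.27 m.
P = ρgψ = 1000 × 9.81 × 188.27 = 1846929 Pa ≈ 1850 kPa.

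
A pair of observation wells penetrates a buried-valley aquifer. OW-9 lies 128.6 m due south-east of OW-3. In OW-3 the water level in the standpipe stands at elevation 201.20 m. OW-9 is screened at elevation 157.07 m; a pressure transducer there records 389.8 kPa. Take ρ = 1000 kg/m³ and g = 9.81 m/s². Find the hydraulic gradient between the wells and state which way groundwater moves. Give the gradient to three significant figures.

i ≈ 0.0342; groundwater flows toward the south-east

Total head at OW-3: h = 201.20 m (water level in the piezometer is the total head).
Pressure head at OW-9: ψ = P/(ρg) = 389.8×1000 / (1000 × 9.81) = 39.73 m.
Total head at OW-9: h = z + ψ = 157.07 + 39.73 = 196.80 m.
Head difference: h(OW-3) − h(OW-9) = 201.20 − 196.80 = 4.40 m.
Hydraulic gradient: i = |Δh| / L = 4.40 / 128.6 = 0.0342.
Flow is from higher to lower head: from OW-3 toward OW-9, i.e. toward the south-east.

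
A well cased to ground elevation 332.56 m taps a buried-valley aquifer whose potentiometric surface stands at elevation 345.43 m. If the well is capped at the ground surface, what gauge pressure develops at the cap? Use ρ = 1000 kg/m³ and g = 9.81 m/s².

P ≈ 126 kPa

Head above the cap: Δh = 345.43 − 332.56 = 12.87 m.
P = ρgΔh = 1000 × 9.81 × 12.87 = 126255 Pa ≈ 126 kPa.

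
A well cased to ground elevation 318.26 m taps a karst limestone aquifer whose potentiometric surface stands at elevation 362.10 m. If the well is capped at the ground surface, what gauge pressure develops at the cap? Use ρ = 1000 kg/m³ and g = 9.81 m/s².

P ≈ 430 kPa

Head above the cap: Δh = 362.10 − 318.26 = 43.84 m.
P = ρgΔh = 1000 × 9.81 × 43.84 = 430070 Pa ≈ 430 kPa.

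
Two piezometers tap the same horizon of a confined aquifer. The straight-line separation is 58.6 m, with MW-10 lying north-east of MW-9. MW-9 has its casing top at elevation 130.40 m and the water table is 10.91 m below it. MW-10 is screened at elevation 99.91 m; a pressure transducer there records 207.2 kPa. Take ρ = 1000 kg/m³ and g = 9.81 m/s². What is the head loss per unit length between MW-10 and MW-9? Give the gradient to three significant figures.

i ≈ 0.0263 m/m

Total head at MW-9: h = 130.40 − 10.91 = 119.49 m.
Pressure head at MW-10: ψ = P/(ρg) = 207.2×1000 / (1000 × 9.81) = 21.12 m.
Total head at MW-10: h = z + ψ = 99.91 + 21.12 = 121.03 m.
Head difference: h(MW-9) − h(MW-10) = 119.49 − 121.03 = -1.54 m.
Hydraulic gradient: i = |Δh| / L = 1.54 / 58.6 = 0.0263.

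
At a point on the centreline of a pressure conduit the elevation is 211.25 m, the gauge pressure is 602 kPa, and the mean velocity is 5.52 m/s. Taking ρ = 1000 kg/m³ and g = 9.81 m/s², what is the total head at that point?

Pressure head ψ = P/(ρg) = 602×1000 / (1000 × 9.81) = 61.37 m.
Velocity head = v²/(2g) = 5.52² / (2 × 9.81) = 1.553 m.
h = z + ψ + v²/(2g) = 211.25 + 61.37 + 1.553 = 274.17 m.

h ≈ 274.17 m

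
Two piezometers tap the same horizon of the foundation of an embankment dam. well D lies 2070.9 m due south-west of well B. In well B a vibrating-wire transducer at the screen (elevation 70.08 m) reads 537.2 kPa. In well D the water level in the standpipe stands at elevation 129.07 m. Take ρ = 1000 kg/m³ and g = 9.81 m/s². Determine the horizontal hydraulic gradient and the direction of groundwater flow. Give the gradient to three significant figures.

Pressure head at well B: ψ = P/(ρg) = 537.2×1000 / (1000 × 9.81) = 54.76 m.
Total head at well B: h = z + ψ = 70.08 + 54.76 = 124.84 m.
Total head at well D: h = 129.07 m (water level in the piezometer is the total head).
Head difference: h(well B) − h(well D) = 124.84 − 129.07 = -4.23 m.
Hydraulic gradient: i = |Δh| / L = 4.23 / 2070.9 = 0.00204.
Flow is from higher to lower head: from well D toward well B, i.e. toward the north-east.

i ≈ 0.00204; groundwater flows toward the north-east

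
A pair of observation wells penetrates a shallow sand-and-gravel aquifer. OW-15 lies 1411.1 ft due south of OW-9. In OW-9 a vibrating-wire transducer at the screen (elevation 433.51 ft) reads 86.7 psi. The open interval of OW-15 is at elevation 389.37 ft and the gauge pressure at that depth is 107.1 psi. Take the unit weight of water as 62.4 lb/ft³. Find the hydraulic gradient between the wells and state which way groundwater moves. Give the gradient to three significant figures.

Pressure head at OW-9: ψ = 144·P/γ = 144 × 86.7 / 62.4 = 200.08 ft.
Total head at OW-9: h = z + ψ = 433.51 + 200.08 = 633.59 ft.
Pressure head at OW-15: ψ = 144·P/γ = 144 × 107.1 / 62.4 = 247.15 ft.
Total head at OW-15: h = z + ψ = 389.37 + 247.15 = 636.52 ft.
Head difference: h(OW-9) − h(OW-15) = 633.59 − 636.52 = -2.93 ft.
Hydraulic gradient: i = |Δh| / L = 2.93 / 1411.1 = 0.00208.
Flow is from higher to lower head: from OW-15 toward OW-9, i.e. toward the north.

i ≈ 0.00208; groundwater flows toward the north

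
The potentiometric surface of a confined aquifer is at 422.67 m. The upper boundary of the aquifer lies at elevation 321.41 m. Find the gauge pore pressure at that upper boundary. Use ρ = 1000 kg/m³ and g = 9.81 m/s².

Pressure head at the aquifer top: ψ = h − z = 422.67 − 321.41 = 101.26 m.
P = ρgψ = 1000 × 9.81 × 101.26 = 993361 Pa ≈ 993 kPa.

P ≈ 993 kPa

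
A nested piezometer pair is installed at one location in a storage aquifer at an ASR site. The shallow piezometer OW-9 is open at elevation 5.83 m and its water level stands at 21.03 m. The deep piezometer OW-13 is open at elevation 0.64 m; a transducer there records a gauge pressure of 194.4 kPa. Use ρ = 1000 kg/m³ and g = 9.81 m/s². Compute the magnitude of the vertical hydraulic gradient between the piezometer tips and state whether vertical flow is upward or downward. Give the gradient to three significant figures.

|i_v| ≈ 0.110; vertical flow is downward

Total head at OW-9: h = 21.03 m (water level in the standpipe).
Pressure head at OW-13: ψ = P/(ρg) = 194.4×1000 / (1000 × 9.81) = 19.82 m.
Total head at OW-13: h = z + ψ = 0.64 + 19.82 = 20.46 m.
Δh = h(OW-9) − h(OW-13) = 21.03 − 20.46 = 0.57 m.
Vertical separation Δz = 5.83 − 0.64 = 5.19 m.
|i_v| = |Δh| / Δz = 0.57 / 5.19 = 0.110.
Head is higher in the shallow piezometer, so vertical flow is downward (recharge condition).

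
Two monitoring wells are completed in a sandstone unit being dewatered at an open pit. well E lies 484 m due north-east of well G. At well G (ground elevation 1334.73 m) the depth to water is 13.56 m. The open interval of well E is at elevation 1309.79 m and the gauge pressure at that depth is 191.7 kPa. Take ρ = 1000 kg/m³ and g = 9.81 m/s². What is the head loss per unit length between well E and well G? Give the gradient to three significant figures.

Total head at well G: h = 1334.73 − 13.56 = 1321.17 m.
Pressure head at well E: ψ = P/(ρg) = 191.7×1000 / (1000 × 9.81) = 19.54 m.
Total head at well E: h = z + ψ = 1309.79 + 19.54 = 1329.33 m.
Head difference: h(well G) − h(well E) = 1321.17 − 1329.33 = -8.16 m.
Hydraulic gradient: i = |Δh| / L = 8.16 / 484 = 0.0169.

i ≈ 0.0169 m/m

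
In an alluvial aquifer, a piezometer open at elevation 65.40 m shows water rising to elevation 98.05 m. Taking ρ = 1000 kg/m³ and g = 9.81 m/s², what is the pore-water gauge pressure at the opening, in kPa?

P ≈ 320 kPa

Pressure head ψ = h − z = 98.05 − 65.40 = 32.65 m.
P = ρgψ = 1000 × 9.81 × 32.65 = 320296 Pa ≈ 320 kPa.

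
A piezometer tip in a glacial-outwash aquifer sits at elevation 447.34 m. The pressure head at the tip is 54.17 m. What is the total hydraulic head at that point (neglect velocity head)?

h ≈ 501.51 m

h = z + ψ = 447.34 + 54.17 = 501.51 m.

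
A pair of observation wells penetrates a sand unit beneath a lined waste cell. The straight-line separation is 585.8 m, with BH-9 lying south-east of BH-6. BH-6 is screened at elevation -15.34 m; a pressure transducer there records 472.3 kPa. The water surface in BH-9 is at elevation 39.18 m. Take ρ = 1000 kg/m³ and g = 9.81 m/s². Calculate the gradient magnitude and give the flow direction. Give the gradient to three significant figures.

i ≈ 0.0109; groundwater flows toward the north-west

Pressure head at BH-6: ψ = P/(ρg) = 472.3×1000 / (1000 × 9.81) = 48.14 m.
Total head at BH-6: h = z + ψ = -15.34 + 48.14 = 32.80 m.
Total head at BH-9: h = 39.18 m (water level in the piezometer is the total head).
Head difference: h(BH-6) − h(BH-9) = 32.80 − 39.18 = -6.38 m.
Hydraulic gradient: i = |Δh| / L = 6.38 / 585.8 = 0.0109.
Flow is from higher to lower head: from BH-9 toward BH-6, i.e. toward the north-west.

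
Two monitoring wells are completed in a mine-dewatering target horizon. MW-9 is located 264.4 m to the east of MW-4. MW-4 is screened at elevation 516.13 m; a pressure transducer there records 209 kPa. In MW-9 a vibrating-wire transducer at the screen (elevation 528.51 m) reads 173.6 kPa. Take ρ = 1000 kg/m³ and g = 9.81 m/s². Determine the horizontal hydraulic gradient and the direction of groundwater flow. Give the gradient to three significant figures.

i ≈ 0.0332; groundwater flows toward the west

Pressure head at MW-4: ψ = P/(ρg) = 209×1000 / (1000 × 9.81) = 21.30 m.
Total head at MW-4: h = z + ψ = 516.13 + 21.30 = 537.43 m.
Pressure head at MW-9: ψ = P/(ρg) = 173.6×1000 / (1000 × 9.81) = 17.70 m.
Total head at MW-9: h = z + ψ = 528.51 + 17.70 = 546.21 m.
Head difference: h(MW-4) − h(MW-9) = 537.43 − 546.21 = -8.78 m.
Hydraulic gradient: i = |Δh| / L = 8.78 / 264.4 = 0.0332.
Flow is from higher to lower head: from MW-9 toward MW-4, i.e. toward the west.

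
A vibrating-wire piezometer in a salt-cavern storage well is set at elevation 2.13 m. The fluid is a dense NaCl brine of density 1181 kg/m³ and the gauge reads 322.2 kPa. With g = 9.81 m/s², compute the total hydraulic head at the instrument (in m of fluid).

h ≈ 29.94 m

ψ = P/(ρg) = 322.2×1000 / (1181 × 9.81) = 27.81 m.
h = z + ψ = 2.13 + 27.81 = 29.94 m.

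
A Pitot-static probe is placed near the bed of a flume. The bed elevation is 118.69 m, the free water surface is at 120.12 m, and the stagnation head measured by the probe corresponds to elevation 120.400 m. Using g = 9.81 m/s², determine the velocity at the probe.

v ≈ 2.34 m/s

Near the bed, under hydrostatic conditions, the piezometric head (z + ψ) equals the free-surface elevation, 120.12 m.
Velocity head = total − piezometric = 120.400 − 120.12 = 0.280 m.
v = √(2g·h_v) = √(2 × 9.81 × 0.280) = 2.34 m/s.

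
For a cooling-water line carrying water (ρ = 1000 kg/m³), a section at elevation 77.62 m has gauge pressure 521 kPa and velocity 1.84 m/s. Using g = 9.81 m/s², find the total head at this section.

h ≈ 130.90 m

Pressure head ψ = P/(ρg) = 521×1000 / (1000 × 9.81) = 53.11 m.
Velocity head = v²/(2g) = 1.84² / (2 × 9.81) = 0.173 m.
h = z + ψ + v²/(2g) = 77.62 + 53.11 + 0.173 = 130.90 m.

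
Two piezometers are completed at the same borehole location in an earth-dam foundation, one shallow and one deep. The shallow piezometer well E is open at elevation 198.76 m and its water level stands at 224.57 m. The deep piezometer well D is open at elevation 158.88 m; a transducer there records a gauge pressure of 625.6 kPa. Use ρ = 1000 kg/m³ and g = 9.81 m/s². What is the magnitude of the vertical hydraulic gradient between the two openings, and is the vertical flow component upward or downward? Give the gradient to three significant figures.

|i_v| ≈ 0.0481; vertical flow is downward

Total head at well E: h = 224.57 m (water level in the standpipe).
Pressure head at well D: ψ = P/(ρg) = 625.6×1000 / (1000 × 9.81) = 63.77 m.
Total head at well D: h = z + ψ = 158.88 + 63.77 = 222.65 m.
Δh = h(well E) − h(well D) = 224.57 − 222.65 = 1.92 m.
Vertical separation Δz = 198.76 − 158.88 = 39.88 m.
|i_v| = |Δh| / Δz = 1.92 / 39.88 = 0.0481.
Head is higher in the shallow piezometer, so vertical flow is downward (recharge condition).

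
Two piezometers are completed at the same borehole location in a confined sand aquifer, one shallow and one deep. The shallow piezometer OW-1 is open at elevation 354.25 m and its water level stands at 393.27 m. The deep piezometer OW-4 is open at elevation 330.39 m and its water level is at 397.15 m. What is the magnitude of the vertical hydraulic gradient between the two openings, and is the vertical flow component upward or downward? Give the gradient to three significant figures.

Total head at OW-1: h = 393.27 m (water level in the standpipe).
Total head at OW-4: h = 397.15 m.
Δh = h(OW-1) − h(OW-4) = 393.27 − 397.15 = -3.88 m.
Vertical separation Δz = 354.25 − 330.39 = 23.86 m.
|i_v| = |Δh| / Δz = 3.88 / 23.86 = 0.163.
Head is higher in the deep piezometer, so vertical flow is upward (discharge condition).

|i_v| ≈ 0.163; vertical flow is upward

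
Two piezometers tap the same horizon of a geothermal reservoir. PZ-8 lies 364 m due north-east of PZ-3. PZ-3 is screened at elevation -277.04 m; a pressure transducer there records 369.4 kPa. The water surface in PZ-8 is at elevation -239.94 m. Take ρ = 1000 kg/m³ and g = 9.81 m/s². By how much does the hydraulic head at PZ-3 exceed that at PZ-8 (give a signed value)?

Pressure head at PZ-3: ψ = P/(ρg) = 369.4×1000 / (1000 × 9.81) = 37.66 m.
Total head at PZ-3: h = z + ψ = -277.04 + 37.66 = -239.38 m.
Total head at PZ-8: h = -239.94 m (water level in the piezometer is the total head).
Head difference: h(PZ-3) − h(PZ-8) = -239.38 − (-239.94) = 0.56 m.

Δh ≈ 0.56 m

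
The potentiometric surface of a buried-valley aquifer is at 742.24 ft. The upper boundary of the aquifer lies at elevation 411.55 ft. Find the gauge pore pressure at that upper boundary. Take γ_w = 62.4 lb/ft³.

Pressure head at the aquifer top: ψ = h − z = 742.24 − 411.55 = 330.69 ft.
P = γψ/144 = 62.4 × 330.69 / 144 = 143 psi.

P ≈ 143 psi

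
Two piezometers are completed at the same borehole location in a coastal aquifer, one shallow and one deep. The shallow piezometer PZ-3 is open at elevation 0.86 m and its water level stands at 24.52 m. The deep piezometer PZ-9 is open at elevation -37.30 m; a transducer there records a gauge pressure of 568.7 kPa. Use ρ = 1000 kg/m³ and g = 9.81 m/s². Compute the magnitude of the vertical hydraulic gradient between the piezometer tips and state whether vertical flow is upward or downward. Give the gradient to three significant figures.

|i_v| ≈ 0.101; vertical flow is downward

Total head at PZ-3: h = 24.52 m (water level in the standpipe).
Pressure head at PZ-9: ψ = P/(ρg) = 568.7×1000 / (1000 × 9.81) = 57.97 m.
Total head at PZ-9: h = z + ψ = -37.30 + 57.97 = 20.67 m.
Δh = h(PZ-3) − h(PZ-9) = 24.52 − 20.67 = 3.85 m.
Vertical separation Δz = 0.86 − (-37.30) = 38.16 m.
|i_v| = |Δh| / Δz = 3.85 / 38.16 = 0.101.
Head is higher in the shallow piezometer, so vertical flow is downward (recharge condition).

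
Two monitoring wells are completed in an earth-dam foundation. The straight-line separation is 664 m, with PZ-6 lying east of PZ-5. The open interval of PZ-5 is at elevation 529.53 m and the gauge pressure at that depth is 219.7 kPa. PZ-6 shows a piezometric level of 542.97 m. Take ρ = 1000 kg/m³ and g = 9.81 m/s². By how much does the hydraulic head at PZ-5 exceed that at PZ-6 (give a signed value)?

Δh ≈ 8.96 m

Pressure head at PZ-5: ψ = P/(ρg) = 219.7×1000 / (1000 × 9.81) = 22.40 m.
Total head at PZ-5: h = z + ψ = 529.53 + 22.40 = 551.93 m.
Total head at PZ-6: h = 542.97 m (water level in the piezometer is the total head).
Head difference: h(PZ-5) − h(PZ-6) = 551.93 − 542.97 = 8.96 m.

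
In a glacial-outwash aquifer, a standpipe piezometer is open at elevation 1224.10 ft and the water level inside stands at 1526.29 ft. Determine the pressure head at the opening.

Total head h = 1526.29 ft (the water-surface elevation in the piezometer).
Pressure head ψ = h − z = 1526.29 − 1224.10 = 302.19 ft.

ψ ≈ 302.19 ft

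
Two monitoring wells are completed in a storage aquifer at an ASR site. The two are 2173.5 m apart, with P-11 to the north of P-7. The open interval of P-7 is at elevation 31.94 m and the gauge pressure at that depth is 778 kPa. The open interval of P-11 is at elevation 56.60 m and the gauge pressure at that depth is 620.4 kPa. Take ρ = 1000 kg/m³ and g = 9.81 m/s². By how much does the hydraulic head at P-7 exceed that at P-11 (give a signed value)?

Pressure head at P-7: ψ = P/(ρg) = 778×1000 / (1000 × 9.81) = 79.31 m.
Total head at P-7: h = z + ψ = 31.94 + 79.31 = 111.25 m.
Pressure head at P-11: ψ = P/(ρg) = 620.4×1000 / (1000 × 9.81) = 63.24 m.
Total head at P-11: h = z + ψ = 56.60 + 63.24 = 119.84 m.
Head difference: h(P-7) − h(P-11) = 111.25 − 119.84 = -8.59 m.

Δh ≈ -8.59 m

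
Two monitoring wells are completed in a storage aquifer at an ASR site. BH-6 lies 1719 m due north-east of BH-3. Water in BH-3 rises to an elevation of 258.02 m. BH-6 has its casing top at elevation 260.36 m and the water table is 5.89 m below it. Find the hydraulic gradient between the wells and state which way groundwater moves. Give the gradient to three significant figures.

Total head at BH-3: h = 258.02 m (water level in the piezometer is the total head).
Total head at BH-6: h = 260.36 − 5.89 = 254.47 m.
Head difference: h(BH-3) − h(BH-6) = 258.02 − 254.47 = 3.55 m.
Hydraulic gradient: i = |Δh| / L = 3.55 / 1719 = 0.00207.
Flow is from higher to lower head: from BH-3 toward BH-6, i.e. toward the north-east.

i ≈ 0.00207; groundwater flows toward the north-east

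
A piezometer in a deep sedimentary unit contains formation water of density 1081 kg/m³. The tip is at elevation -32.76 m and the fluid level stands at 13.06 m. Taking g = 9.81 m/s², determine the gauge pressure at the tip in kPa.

Pressure head ψ = h − z = 13.06 − (-32.76) = 45.82 m.
P = ρgψ = 1081 × 9.81 × 45.82 = 485903 Pa ≈ 486 kPa.

P ≈ 486 kPa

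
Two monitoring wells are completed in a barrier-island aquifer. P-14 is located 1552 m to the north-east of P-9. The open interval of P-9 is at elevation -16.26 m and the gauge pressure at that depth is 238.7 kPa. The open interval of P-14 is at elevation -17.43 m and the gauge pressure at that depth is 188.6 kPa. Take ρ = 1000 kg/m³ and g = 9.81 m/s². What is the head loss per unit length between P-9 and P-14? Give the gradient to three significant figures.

i ≈ 0.00404 m/m

Pressure head at P-9: ψ = P/(ρg) = 238.7×1000 / (1000 × 9.81) = 24.33 m.
Total head at P-9: h = z + ψ = -16.26 + 24.33 = 8.07 m.
Pressure head at P-14: ψ = P/(ρg) = 188.6×1000 / (1000 × 9.81) = 19.23 m.
Total head at P-14: h = z + ψ = -17.43 + 19.23 = 1.80 m.
Head difference: h(P-9) − h(P-14) = 8.07 − 1.80 = 6.27 m.
Hydraulic gradient: i = |Δh| / L = 6.27 / 1552 = 0.00404.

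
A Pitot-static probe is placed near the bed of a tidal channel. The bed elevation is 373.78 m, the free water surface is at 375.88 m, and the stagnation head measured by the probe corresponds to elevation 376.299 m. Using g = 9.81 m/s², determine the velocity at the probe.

v ≈ 2.87 m/s

Near the bed, under hydrostatic conditions, the piezometric head (z + ψ) equals the free-surface elevation, 375.88 m.
Velocity head = total − piezometric = 376.299 − 375.88 = 0.419 m.
v = √(2g·h_v) = √(2 × 9.81 × 0.419) = 2.87 m/s.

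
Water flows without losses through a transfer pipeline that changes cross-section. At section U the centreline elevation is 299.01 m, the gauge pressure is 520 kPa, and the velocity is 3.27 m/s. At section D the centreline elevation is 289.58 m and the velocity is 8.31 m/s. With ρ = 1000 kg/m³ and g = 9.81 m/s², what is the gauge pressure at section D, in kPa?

P₂ ≈ 583 kPa

Pressure head at U: ψ₁ = P₁/(ρg) = 520×1000 / (1000 × 9.81) = 53.01 m.
Velocity heads: v₁²/2g = 3.27²/19.62 = 0.545 m; v₂²/2g = 8.31²/19.62 = 3.520 m.
Total head H = z₁ + ψ₁ + v₁²/2g = 299.01 + 53.01 + 0.545 = 352.56 m.
ψ₂ = H − z₂ − v₂²/2g = 352.56 − 289.58 − 3.520 = 59.46 m.
P₂ = ρgψ₂ = 1000 × 9.81 × 59.46 ≈ 583 kPa.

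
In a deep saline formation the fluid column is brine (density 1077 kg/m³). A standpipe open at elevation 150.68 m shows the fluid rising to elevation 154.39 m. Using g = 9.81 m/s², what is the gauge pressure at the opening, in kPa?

P ≈ 39.2 kPa

Pressure head ψ = h − z = 154.39 − 150.68 = 3.71 m.
P = ρgψ = 1077 × 9.81 × 3.71 = 39198 Pa ≈ 39.2 kPa.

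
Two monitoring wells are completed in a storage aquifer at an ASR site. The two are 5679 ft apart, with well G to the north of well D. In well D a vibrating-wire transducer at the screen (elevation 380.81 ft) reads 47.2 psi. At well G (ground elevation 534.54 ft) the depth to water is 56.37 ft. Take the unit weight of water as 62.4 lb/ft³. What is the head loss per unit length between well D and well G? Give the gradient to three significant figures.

Pressure head at well D: ψ = 144·P/γ = 144 × 47.2 / 62.4 = 108.92 ft.
Total head at well D: h = z + ψ = 380.81 + 108.92 = 489.73 ft.
Total head at well G: h = 534.54 − 56.37 = 478.17 ft.
Head difference: h(well D) − h(well G) = 489.73 − 478.17 = 11.56 ft.
Hydraulic gradient: i = |Δh| / L = 11.56 / 5679 = 0.00204.

i ≈ 0.00204 ft/ft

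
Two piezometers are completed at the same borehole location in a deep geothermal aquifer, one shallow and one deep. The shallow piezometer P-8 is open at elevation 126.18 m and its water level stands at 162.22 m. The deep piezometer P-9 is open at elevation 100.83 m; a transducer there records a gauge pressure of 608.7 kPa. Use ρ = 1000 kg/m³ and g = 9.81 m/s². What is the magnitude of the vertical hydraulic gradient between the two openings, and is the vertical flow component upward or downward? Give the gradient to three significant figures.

Total head at P-8: h = 162.22 m (water level in the standpipe).
Pressure head at P-9: ψ = P/(ρg) = 608.7×1000 / (1000 × 9.81) = 62.05 m.
Total head at P-9: h = z + ψ = 100.83 + 62.05 = 162.88 m.
Δh = h(P-8) − h(P-9) = 162.22 − 162.88 = -0.66 m.
Vertical separation Δz = 126.18 − 100.83 = 25.35 m.
|i_v| = |Δh| / Δz = 0.66 / 25.35 = 0.0260.
Head is higher in the deep piezometer, so vertical flow is upward (discharge condition).

|i_v| ≈ 0.0260; vertical flow is upward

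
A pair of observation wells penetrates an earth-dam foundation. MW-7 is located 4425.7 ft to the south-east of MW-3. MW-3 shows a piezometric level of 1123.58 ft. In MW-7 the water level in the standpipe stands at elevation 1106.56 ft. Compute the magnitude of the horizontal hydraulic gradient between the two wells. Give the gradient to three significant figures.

Total head at MW-3: h = 1123.58 ft (water level in the piezometer is the total head).
Total head at MW-7: h = 1106.56 ft (water level in the piezometer is the total head).
Head difference: h(MW-3) − h(MW-7) = 1123.58 − 1106.56 = 17.02 ft.
Hydraulic gradient: i = |Δh| / L = 17.02 / 4425.7 = 0.00385.

i ≈ 0.00385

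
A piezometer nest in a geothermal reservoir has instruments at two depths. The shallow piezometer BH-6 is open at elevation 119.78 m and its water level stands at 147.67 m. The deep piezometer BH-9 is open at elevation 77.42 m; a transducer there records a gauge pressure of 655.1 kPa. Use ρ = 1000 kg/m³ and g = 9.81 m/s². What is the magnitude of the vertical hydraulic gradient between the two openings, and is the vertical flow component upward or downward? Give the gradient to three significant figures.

|i_v| ≈ 0.0819; vertical flow is downward

Total head at BH-6: h = 147.67 m (water level in the standpipe).
Pressure head at BH-9: ψ = P/(ρg) = 655.1×1000 / (1000 × 9.81) = 66.78 m.
Total head at BH-9: h = z + ψ = 77.42 + 66.78 = 144.20 m.
Δh = h(BH-6) − h(BH-9) = 147.67 − 144.20 = 3.47 m.
Vertical separation Δz = 119.78 − 77.42 = 42.36 m.
|i_v| = |Δh| / Δz = 3.47 / 42.36 = 0.0819.
Head is higher in the shallow piezometer, so vertical flow is downward (recharge condition).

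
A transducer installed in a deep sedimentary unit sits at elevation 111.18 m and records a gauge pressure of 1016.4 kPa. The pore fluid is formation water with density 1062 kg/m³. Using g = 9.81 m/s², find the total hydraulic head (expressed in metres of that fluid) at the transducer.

h ≈ 208.74 m

ψ = P/(ρg) = 1016.4×1000 / (1062 × 9.81) = 97.56 m.
h = z + ψ = 111.18 + 97.56 = 208.74 m.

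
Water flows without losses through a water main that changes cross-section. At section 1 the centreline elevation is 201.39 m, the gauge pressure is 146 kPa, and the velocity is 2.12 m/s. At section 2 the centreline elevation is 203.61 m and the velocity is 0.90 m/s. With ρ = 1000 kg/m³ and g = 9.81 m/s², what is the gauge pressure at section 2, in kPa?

Pressure head at 1: ψ₁ = P₁/(ρg) = 146×1000 / (1000 × 9.81) = 14.88 m.
Velocity heads: v₁²/2g = 2.12²/19.62 = 0.229 m; v₂²/2g = 0.90²/19.62 = 0.041 m.
Total head H = z₁ + ψ₁ + v₁²/2g = 201.39 + 14.88 + 0.229 = 216.50 m.
ψ₂ = H − z₂ − v₂²/2g = 216.50 − 203.61 − 0.041 = 12.85 m.
P₂ = ρgψ₂ = 1000 × 9.81 × 12.85 ≈ 126 kPa.

P₂ ≈ 126 kPa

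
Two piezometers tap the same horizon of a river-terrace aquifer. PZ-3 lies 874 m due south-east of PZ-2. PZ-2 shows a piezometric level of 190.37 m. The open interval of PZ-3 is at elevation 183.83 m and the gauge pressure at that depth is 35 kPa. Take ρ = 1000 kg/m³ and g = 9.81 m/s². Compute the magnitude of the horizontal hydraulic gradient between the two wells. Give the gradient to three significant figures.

i ≈ 0.00340

Total head at PZ-2: h = 190.37 m (water level in the piezometer is the total head).
Pressure head at PZ-3: ψ = P/(ρg) = 35×1000 / (1000 × 9.81) = 3.57 m.
Total head at PZ-3: h = z + ψ = 183.83 + 3.57 = 187.40 m.
Head difference: h(PZ-2) − h(PZ-3) = 190.37 − 187.40 = 2.97 m.
Hydraulic gradient: i = |Δh| / L = 2.97 / 874 = 0.00340.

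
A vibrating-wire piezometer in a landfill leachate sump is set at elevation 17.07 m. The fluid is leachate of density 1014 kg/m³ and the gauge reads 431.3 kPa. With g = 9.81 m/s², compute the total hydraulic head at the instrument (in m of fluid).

ψ = P/(ρg) = 431.3×1000 / (1014 × 9.81) = 43.36 m.
h = z + ψ = 17.07 + 43.36 = 60.43 m.

h ≈ 60.43 m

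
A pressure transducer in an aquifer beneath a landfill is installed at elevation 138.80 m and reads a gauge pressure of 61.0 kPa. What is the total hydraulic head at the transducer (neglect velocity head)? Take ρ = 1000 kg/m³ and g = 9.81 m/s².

ψ = P/(ρg) = 61.0×1000 / (1000 × 9.81) = 6.22 m.
h = z + ψ = 138.80 + 6.22 = 145.02 m.

h ≈ 145.02 m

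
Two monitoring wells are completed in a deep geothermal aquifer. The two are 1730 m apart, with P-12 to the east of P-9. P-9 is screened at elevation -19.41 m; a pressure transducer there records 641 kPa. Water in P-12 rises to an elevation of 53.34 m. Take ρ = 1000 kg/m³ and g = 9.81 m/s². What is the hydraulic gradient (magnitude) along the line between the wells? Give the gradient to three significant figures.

i ≈ 0.00428

Pressure head at P-9: ψ = P/(ρg) = 641×1000 / (1000 × 9.81) = 65.34 m.
Total head at P-9: h = z + ψ = -19.41 + 65.34 = 45.93 m.
Total head at P-12: h = 53.34 m (water level in the piezometer is the total head).
Head difference: h(P-9) − h(P-12) = 45.93 − 53.34 = -7.41 m.
Hydraulic gradient: i = |Δh| / L = 7.41 / 1730 = 0.00428.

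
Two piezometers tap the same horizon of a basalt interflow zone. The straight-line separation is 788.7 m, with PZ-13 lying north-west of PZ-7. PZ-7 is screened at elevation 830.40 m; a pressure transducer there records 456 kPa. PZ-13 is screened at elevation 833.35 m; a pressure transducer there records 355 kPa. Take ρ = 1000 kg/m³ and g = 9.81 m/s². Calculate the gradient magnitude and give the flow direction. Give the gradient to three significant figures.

i ≈ 0.00931; groundwater flows toward the north-west

Pressure head at PZ-7: ψ = P/(ρg) = 456×1000 / (1000 × 9.81) = 46.48 m.
Total head at PZ-7: h = z + ψ = 830.40 + 46.48 = 876.88 m.
Pressure head at PZ-13: ψ = P/(ρg) = 355×1000 / (1000 × 9.81) = 36.19 m.
Total head at PZ-13: h = z + ψ = 833.35 + 36.19 = 869.54 m.
Head difference: h(PZ-7) − h(PZ-13) = 876.88 − 869.54 = 7.34 m.
Hydraulic gradient: i = |Δh| / L = 7.34 / 788.7 = 0.00931.
Flow is from higher to lower head: from PZ-7 toward PZ-13, i.e. toward the north-west.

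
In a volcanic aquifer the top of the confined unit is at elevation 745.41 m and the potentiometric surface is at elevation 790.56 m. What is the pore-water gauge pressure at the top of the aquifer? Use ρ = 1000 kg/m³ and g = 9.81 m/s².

Pressure head at the aquifer top: ψ = h − z = 790.56 − 745.41 = 45.15 m.
P = ρgψ = 1000 × 9.81 × 45.15 = 442921 Pa ≈ 443 kPa.

P ≈ 443 kPa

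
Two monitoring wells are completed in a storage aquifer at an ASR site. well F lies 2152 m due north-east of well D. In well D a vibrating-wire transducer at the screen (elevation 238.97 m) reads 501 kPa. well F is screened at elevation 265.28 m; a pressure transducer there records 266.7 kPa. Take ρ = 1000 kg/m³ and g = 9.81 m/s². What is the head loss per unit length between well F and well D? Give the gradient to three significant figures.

Pressure head at well D: ψ = P/(ρg) = 501×1000 / (1000 × 9.81) = 51.07 m.
Total head at well D: h = z + ψ = 238.97 + 51.07 = 290.04 m.
Pressure head at well F: ψ = P/(ρg) = 266.7×1000 / (1000 × 9.81) = 27.19 m.
Total head at well F: h = z + ψ = 265.28 + 27.19 = 292.47 m.
Head difference: h(well D) − h(well F) = 290.04 − 292.47 = -2.43 m.
Hydraulic gradient: i = |Δh| / L = 2.43 / 2152 = 0.00113.

i ≈ 0.00113 m/m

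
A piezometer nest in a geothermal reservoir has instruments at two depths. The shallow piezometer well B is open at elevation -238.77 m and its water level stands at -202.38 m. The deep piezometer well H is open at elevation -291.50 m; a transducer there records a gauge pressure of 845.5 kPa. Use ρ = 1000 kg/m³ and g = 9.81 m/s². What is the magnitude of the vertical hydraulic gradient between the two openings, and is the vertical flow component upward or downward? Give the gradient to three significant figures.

Total head at well B: h = -202.38 m (water level in the standpipe).
Pressure head at well H: ψ = P/(ρg) = 845.5×1000 / (1000 × 9.81) = 86.19 m.
Total head at well H: h = z + ψ = -291.50 + 86.19 = -205.31 m.
Δh = h(well B) − h(well H) = -202.38 − (-205.31) = 2.93 m.
Vertical separation Δz = -238.77 − (-291.50) = 52.73 m.
|i_v| = |Δh| / Δz = 2.93 / 52.73 = 0.0556.
Head is higher in the shallow piezometer, so vertical flow is downward (recharge condition).

|i_v| ≈ 0.0556; vertical flow is downward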